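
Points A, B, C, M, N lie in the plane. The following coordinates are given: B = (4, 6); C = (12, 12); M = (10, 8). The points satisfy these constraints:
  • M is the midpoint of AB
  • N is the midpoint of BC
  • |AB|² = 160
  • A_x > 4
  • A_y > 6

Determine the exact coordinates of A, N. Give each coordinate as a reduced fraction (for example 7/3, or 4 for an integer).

A = (16, 10)
N = (8, 9)

1. A_x = 16  [A = 2·M−B = 2·(10, 8)−(4, 6)]
2. A_y = 10  [A = 2·M−B = 2·(10, 8)−(4, 6)]
   so A = (16, 10)
3. N_x = 8  [2·N = B+C = (4, 6)+(12, 12)]
4. N_y = 9  [2·N = B+C = (4, 6)+(12, 12)]
   so N = (8, 9)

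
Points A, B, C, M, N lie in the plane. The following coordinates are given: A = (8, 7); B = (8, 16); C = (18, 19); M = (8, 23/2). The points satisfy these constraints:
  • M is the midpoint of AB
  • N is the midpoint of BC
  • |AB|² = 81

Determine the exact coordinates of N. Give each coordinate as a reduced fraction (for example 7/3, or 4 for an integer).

N = (13, 35/2)

1. N_x = 13  [2·N = B+C = (8, 16)+(18, 19)]
2. N_y = 35/2  [2·N = B+C = (8, 16)+(18, 19)]
   so N = (13, 35/2)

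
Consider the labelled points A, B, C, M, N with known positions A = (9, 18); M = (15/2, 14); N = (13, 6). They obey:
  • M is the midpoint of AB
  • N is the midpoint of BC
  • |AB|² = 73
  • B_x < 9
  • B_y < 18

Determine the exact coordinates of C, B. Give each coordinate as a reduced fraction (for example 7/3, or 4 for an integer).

C = (20, 2)
B = (6, 10)

1. B_x = 6  [B = 2·M−A = 2·(15/2, 14)−(9, 18)]
2. B_y = 10  [B = 2·M−A = 2·(15/2, 14)−(9, 18)]
   so B = (6, 10)
3. C_x = 20  [C = 2·N−B = 2·(13, 6)−(6, 10)]
4. C_y = 2  [C = 2·N−B = 2·(13, 6)−(6, 10)]
   so C = (20, 2)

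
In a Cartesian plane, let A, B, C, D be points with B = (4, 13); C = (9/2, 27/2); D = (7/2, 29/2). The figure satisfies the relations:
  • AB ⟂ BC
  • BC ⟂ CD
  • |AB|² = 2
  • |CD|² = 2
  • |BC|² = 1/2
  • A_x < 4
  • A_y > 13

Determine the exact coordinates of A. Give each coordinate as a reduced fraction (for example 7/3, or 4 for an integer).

A = (3, 14)

1. A_x = 3  [[AB ⟂ BC ⇒ -1/2x-1/2y+17/2=0] ∩ [|A−(4, 13)|²=2]]
2. A_y = 14  [[AB ⟂ BC ⇒ -1/2x-1/2y+17/2=0] ∩ [|A−(4, 13)|²=2]]
   so A = (3, 14)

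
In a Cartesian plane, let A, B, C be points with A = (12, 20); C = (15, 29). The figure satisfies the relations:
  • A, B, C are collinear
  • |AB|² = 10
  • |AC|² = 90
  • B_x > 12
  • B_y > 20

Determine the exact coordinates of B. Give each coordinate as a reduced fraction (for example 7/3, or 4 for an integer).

1. B_x = 13  [[A, B, C are collinear ⇒ 9x-3y-48=0] ∩ [|B−(12, 20)|²=10]]
2. B_y = 23  [[A, B, C are collinear ⇒ 9x-3y-48=0] ∩ [|B−(12, 20)|²=10]]
   so B = (13, 23)

B = (13, 23)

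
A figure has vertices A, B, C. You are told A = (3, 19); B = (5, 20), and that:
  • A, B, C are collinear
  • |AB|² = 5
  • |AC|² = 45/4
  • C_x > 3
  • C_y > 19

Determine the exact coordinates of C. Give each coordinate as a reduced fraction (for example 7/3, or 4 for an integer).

1. C_x = 6  [[A, B, C are collinear ⇒ -1x+2y-35=0] ∩ [|C−(3, 19)|²=45/4]]
2. C_y = 41/2  [[A, B, C are collinear ⇒ -1x+2y-35=0] ∩ [|C−(3, 19)|²=45/4]]
   so C = (6, 41/2)

C = (6, 41/2)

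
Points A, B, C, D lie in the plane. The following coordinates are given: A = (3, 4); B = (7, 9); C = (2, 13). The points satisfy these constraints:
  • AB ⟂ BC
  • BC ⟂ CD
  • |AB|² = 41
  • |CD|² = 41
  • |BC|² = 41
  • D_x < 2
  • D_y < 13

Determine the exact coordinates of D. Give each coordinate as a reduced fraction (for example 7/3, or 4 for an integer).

D = (-2, 8)

1. D_x = -2  [[BC ⟂ CD ⇒ -5x+4y-42=0] ∩ [|D−(2, 13)|²=41]]
2. D_y = 8  [[BC ⟂ CD ⇒ -5x+4y-42=0] ∩ [|D−(2, 13)|²=41]]
   so D = (-2, 8)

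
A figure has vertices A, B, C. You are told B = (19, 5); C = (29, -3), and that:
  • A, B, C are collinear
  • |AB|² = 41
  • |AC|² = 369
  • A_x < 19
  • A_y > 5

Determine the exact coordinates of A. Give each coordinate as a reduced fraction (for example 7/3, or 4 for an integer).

1. A_x = 14  [[A, B, C are collinear ⇒ 8x+10y-202=0] ∩ [|A−(19, 5)|²=41]]
2. A_y = 9  [[A, B, C are collinear ⇒ 8x+10y-202=0] ∩ [|A−(19, 5)|²=41]]
   so A = (14, 9)

A = (14, 9)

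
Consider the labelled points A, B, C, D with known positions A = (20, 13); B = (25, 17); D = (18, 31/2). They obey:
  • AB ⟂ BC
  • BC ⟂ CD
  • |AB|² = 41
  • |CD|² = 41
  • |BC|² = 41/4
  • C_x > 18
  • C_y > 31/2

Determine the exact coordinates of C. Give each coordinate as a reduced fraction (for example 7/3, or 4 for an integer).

C = (23, 39/2)

1. C_x = 23  [[AB ⟂ BC ⇒ 5x+4y-193=0] ∩ [|C−(18, 31/2)|²=41]]
2. C_y = 39/2  [[AB ⟂ BC ⇒ 5x+4y-193=0] ∩ [|C−(18, 31/2)|²=41]]
   so C = (23, 39/2)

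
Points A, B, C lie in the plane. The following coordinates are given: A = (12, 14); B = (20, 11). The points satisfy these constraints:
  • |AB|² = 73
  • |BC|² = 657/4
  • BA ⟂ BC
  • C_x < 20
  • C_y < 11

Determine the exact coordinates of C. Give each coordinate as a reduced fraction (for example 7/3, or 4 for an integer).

C = (31/2, -1)

1. C_x = 31/2  [[BA ⟂ BC ⇒ -8x+3y+127=0] ∩ [|C−(20, 11)|²=657/4]]
2. C_y = -1  [[BA ⟂ BC ⇒ -8x+3y+127=0] ∩ [|C−(20, 11)|²=657/4]]
   so C = (31/2, -1)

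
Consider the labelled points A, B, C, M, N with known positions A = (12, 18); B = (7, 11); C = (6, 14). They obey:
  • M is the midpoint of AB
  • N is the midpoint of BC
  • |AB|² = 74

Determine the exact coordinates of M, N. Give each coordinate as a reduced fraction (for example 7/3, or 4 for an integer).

M = (19/2, 29/2)
N = (13/2, 25/2)

1. M_x = 19/2  [2·M = A+B = (12, 18)+(7, 11)]
2. M_y = 29/2  [2·M = A+B = (12, 18)+(7, 11)]
   so M = (19/2, 29/2)
3. N_x = 13/2  [2·N = B+C = (7, 11)+(6, 14)]
4. N_y = 25/2  [2·N = B+C = (7, 11)+(6, 14)]
   so N = (13/2, 25/2)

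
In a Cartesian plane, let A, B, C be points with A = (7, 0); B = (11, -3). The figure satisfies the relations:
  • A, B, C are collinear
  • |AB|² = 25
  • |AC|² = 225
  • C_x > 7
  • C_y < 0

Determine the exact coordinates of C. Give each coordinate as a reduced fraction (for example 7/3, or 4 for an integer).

C = (19, -9)

1. C_x = 19  [[A, B, C are collinear ⇒ 3x+4y-21=0] ∩ [|C−(7, 0)|²=225]]
2. C_y = -9  [[A, B, C are collinear ⇒ 3x+4y-21=0] ∩ [|C−(7, 0)|²=225]]
   so C = (19, -9)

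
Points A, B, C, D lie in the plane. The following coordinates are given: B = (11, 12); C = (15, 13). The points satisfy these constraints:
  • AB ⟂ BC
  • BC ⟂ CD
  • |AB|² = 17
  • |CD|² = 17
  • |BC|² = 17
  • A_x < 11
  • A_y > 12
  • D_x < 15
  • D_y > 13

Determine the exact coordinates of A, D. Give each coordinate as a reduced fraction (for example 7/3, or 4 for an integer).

1. A_x = 10  [[AB ⟂ BC ⇒ -4x-1y+56=0] ∩ [|A−(11, 12)|²=17]]
2. A_y = 16  [[AB ⟂ BC ⇒ -4x-1y+56=0] ∩ [|A−(11, 12)|²=17]]
   so A = (10, 16)
3. D_x = 14  [[BC ⟂ CD ⇒ 4x+1y-73=0] ∩ [|D−(15, 13)|²=17]]
4. D_y = 17  [[BC ⟂ CD ⇒ 4x+1y-73=0] ∩ [|D−(15, 13)|²=17]]
   so D = (14, 17)

A = (10, 16)
D = (14, 17)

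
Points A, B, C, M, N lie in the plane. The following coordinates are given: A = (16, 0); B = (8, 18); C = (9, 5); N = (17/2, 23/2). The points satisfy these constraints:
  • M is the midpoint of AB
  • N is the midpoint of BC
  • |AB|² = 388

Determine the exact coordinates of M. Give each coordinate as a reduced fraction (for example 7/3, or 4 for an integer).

1. M_x = 12  [2·M = A+B = (16, 0)+(8, 18)]
2. M_y = 9  [2·M = A+B = (16, 0)+(8, 18)]
   so M = (12, 9)

M = (12, 9)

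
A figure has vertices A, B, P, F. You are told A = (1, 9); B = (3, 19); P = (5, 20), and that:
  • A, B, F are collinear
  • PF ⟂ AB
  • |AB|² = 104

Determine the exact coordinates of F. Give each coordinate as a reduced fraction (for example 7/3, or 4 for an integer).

1. F_x = 85/26  [[A, B, F are collinear ⇒ -10x+2y-8=0] ∩ [PF ⟂ AB ⇒ 2x+10y-210=0]]
2. F_y = 529/26  [[A, B, F are collinear ⇒ -10x+2y-8=0] ∩ [PF ⟂ AB ⇒ 2x+10y-210=0]]
   so F = (85/26, 529/26)

F = (85/26, 529/26)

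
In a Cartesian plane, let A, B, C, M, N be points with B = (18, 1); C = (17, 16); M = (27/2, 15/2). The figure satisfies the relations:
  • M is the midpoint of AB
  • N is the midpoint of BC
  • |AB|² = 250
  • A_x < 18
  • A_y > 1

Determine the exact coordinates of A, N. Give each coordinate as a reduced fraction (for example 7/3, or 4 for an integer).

1. A_x = 9  [A = 2·M−B = 2·(27/2, 15/2)−(18, 1)]
2. A_y = 14  [A = 2·M−B = 2·(27/2, 15/2)−(18, 1)]
   so A = (9, 14)
3. N_x = 35/2  [2·N = B+C = (18, 1)+(17, 16)]
4. N_y = 17/2  [2·N = B+C = (18, 1)+(17, 16)]
   so N = (35/2, 17/2)

A = (9, 14)
N = (35/2, 17/2)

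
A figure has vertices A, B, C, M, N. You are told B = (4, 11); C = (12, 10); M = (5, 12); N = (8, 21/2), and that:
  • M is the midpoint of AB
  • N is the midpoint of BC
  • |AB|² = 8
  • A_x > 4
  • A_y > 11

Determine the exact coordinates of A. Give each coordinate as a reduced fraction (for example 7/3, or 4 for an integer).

A = (6, 13)

1. A_x = 6  [A = 2·M−B = 2·(5, 12)−(4, 11)]
2. A_y = 13  [A = 2·M−B = 2·(5, 12)−(4, 11)]
   so A = (6, 13)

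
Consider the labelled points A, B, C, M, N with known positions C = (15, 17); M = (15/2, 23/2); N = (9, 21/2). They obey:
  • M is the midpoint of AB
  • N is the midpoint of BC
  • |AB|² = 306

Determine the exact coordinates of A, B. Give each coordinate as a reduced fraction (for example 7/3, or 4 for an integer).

A = (12, 19)
B = (3, 4)

1. B_x = 3  [B = 2·N−C = 2·(9, 21/2)−(15, 17)]
2. B_y = 4  [B = 2·N−C = 2·(9, 21/2)−(15, 17)]
   so B = (3, 4)
3. A_x = 12  [A = 2·M−B = 2·(15/2, 23/2)−(3, 4)]
4. A_y = 19  [A = 2·M−B = 2·(15/2, 23/2)−(3, 4)]
   so A = (12, 19)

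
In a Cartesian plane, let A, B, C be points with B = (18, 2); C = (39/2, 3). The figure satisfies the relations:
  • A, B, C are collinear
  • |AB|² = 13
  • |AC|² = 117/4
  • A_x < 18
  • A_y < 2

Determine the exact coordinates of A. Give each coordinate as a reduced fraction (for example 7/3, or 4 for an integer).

1. A_x = 15  [[A, B, C are collinear ⇒ -1x+3/2y+15=0] ∩ [|A−(18, 2)|²=13]]
2. A_y = 0  [[A, B, C are collinear ⇒ -1x+3/2y+15=0] ∩ [|A−(18, 2)|²=13]]
   so A = (15, 0)

A = (15, 0)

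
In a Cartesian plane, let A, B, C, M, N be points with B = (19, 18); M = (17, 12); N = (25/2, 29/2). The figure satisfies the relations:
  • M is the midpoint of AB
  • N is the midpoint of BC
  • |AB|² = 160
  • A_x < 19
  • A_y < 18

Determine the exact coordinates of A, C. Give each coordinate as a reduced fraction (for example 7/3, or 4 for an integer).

A = (15, 6)
C = (6, 11)

1. A_x = 15  [A = 2·M−B = 2·(17, 12)−(19, 18)]
2. A_y = 6  [A = 2·M−B = 2·(17, 12)−(19, 18)]
   so A = (15, 6)
3. C_x = 6  [C = 2·N−B = 2·(25/2, 29/2)−(19, 18)]
4. C_y = 11  [C = 2·N−B = 2·(25/2, 29/2)−(19, 18)]
   so C = (6, 11)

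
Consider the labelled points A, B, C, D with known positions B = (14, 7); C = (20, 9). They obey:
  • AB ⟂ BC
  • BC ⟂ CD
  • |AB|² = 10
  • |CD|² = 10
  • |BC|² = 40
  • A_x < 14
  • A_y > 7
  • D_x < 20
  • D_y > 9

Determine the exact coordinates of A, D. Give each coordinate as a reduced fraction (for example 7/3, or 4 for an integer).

A = (13, 10)
D = (19, 12)

1. A_x = 13  [[AB ⟂ BC ⇒ -6x-2y+98=0] ∩ [|A−(14, 7)|²=10]]
2. A_y = 10  [[AB ⟂ BC ⇒ -6x-2y+98=0] ∩ [|A−(14, 7)|²=10]]
   so A = (13, 10)
3. D_x = 19  [[BC ⟂ CD ⇒ 6x+2y-138=0] ∩ [|D−(20, 9)|²=10]]
4. D_y = 12  [[BC ⟂ CD ⇒ 6x+2y-138=0] ∩ [|D−(20, 9)|²=10]]
   so D = (19, 12)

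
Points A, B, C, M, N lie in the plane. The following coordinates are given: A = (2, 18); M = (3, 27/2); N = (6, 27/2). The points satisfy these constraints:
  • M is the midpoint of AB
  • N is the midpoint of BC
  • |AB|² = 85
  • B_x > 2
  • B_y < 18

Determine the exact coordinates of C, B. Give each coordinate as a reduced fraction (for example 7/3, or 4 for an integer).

C = (8, 18)
B = (4, 9)

1. B_x = 4  [B = 2·M−A = 2·(3, 27/2)−(2, 18)]
2. B_y = 9  [B = 2·M−A = 2·(3, 27/2)−(2, 18)]
   so B = (4, 9)
3. C_x = 8  [C = 2·N−B = 2·(6, 27/2)−(4, 9)]
4. C_y = 18  [C = 2·N−B = 2·(6, 27/2)−(4, 9)]
   so C = (8, 18)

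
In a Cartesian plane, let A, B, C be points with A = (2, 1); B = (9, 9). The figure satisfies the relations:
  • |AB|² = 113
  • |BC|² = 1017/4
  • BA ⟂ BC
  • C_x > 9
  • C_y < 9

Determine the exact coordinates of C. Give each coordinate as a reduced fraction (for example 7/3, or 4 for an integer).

1. C_x = 21  [[BA ⟂ BC ⇒ -7x-8y+135=0] ∩ [|C−(9, 9)|²=1017/4]]
2. C_y = -3/2  [[BA ⟂ BC ⇒ -7x-8y+135=0] ∩ [|C−(9, 9)|²=1017/4]]
   so C = (21, -3/2)

C = (21, -3/2)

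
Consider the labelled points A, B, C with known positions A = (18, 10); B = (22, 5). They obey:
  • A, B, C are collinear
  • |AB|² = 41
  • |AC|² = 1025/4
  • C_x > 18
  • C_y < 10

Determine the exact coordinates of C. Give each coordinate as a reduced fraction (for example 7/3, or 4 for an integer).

C = (28, -5/2)

1. C_x = 28  [[A, B, C are collinear ⇒ 5x+4y-130=0] ∩ [|C−(18, 10)|²=1025/4]]
2. C_y = -5/2  [[A, B, C are collinear ⇒ 5x+4y-130=0] ∩ [|C−(18, 10)|²=1025/4]]
   so C = (28, -5/2)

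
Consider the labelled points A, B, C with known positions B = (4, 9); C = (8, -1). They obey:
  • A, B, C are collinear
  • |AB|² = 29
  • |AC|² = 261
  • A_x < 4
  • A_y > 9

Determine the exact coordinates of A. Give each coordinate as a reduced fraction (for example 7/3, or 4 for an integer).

1. A_x = 2  [[A, B, C are collinear ⇒ 10x+4y-76=0] ∩ [|A−(4, 9)|²=29]]
2. A_y = 14  [[A, B, C are collinear ⇒ 10x+4y-76=0] ∩ [|A−(4, 9)|²=29]]
   so A = (2, 14)

A = (2, 14)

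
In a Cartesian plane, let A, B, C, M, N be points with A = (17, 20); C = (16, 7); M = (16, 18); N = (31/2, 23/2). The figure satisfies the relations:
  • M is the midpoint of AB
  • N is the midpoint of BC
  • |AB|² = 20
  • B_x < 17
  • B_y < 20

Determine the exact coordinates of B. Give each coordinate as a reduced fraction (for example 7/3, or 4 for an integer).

1. B_x = 15  [B = 2·M−A = 2·(16, 18)−(17, 20)]
2. B_y = 16  [B = 2·M−A = 2·(16, 18)−(17, 20)]
   so B = (15, 16)

B = (15, 16)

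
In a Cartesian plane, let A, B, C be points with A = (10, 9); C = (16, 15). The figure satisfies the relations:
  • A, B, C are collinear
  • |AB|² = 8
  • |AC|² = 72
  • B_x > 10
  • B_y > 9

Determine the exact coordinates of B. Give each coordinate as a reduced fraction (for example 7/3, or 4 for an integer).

B = (12, 11)

1. B_x = 12  [[A, B, C are collinear ⇒ 6x-6y-6=0] ∩ [|B−(10, 9)|²=8]]
2. B_y = 11  [[A, B, C are collinear ⇒ 6x-6y-6=0] ∩ [|B−(10, 9)|²=8]]
   so B = (12, 11)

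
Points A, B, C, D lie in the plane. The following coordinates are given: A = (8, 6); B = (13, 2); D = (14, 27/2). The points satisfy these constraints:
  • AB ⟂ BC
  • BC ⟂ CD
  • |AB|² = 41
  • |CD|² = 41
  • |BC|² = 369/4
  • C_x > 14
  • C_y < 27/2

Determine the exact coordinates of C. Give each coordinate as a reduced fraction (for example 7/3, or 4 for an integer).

C = (19, 19/2)

1. C_x = 19  [[AB ⟂ BC ⇒ 5x-4y-57=0] ∩ [|C−(14, 27/2)|²=41]]
2. C_y = 19/2  [[AB ⟂ BC ⇒ 5x-4y-57=0] ∩ [|C−(14, 27/2)|²=41]]
   so C = (19, 19/2)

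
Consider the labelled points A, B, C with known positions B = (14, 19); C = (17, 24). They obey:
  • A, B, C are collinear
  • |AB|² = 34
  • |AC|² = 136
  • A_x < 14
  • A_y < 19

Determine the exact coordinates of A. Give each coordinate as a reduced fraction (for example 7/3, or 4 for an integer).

A = (11, 14)

1. A_x = 11  [[A, B, C are collinear ⇒ -5x+3y+13=0] ∩ [|A−(14, 19)|²=34]]
2. A_y = 14  [[A, B, C are collinear ⇒ -5x+3y+13=0] ∩ [|A−(14, 19)|²=34]]
   so A = (11, 14)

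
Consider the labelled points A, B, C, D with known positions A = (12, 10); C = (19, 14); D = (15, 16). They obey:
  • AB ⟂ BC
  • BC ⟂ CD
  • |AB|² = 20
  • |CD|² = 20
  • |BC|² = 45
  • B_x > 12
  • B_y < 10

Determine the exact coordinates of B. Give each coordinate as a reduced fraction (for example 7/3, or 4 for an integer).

1. B_x = 16  [[BC ⟂ CD ⇒ 4x-2y-48=0] ∩ [|B−(12, 10)|²=20]]
2. B_y = 8  [[BC ⟂ CD ⇒ 4x-2y-48=0] ∩ [|B−(12, 10)|²=20]]
   so B = (16, 8)

B = (16, 8)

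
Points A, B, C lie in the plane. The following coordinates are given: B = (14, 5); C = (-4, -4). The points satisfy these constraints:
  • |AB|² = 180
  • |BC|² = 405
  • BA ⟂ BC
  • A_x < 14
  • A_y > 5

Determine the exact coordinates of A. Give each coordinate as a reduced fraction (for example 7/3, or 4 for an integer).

A = (8, 17)

1. A_x = 8  [[BA ⟂ BC ⇒ -18x-9y+297=0] ∩ [|A−(14, 5)|²=180]]
2. A_y = 17  [[BA ⟂ BC ⇒ -18x-9y+297=0] ∩ [|A−(14, 5)|²=180]]
   so A = (8, 17)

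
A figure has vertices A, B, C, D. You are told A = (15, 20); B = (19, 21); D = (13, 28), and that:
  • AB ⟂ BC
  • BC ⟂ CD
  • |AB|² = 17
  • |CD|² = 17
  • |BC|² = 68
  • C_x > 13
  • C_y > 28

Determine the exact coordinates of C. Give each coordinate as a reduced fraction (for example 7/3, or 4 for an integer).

C = (17, 29)

1. C_x = 17  [[AB ⟂ BC ⇒ 4x+1y-97=0] ∩ [|C−(13, 28)|²=17]]
2. C_y = 29  [[AB ⟂ BC ⇒ 4x+1y-97=0] ∩ [|C−(13, 28)|²=17]]
   so C = (17, 29)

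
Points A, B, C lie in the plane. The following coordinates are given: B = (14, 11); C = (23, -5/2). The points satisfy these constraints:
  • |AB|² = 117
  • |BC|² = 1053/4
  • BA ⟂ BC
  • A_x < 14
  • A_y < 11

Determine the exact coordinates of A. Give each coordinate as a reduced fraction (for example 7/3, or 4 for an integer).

A = (5, 5)

1. A_x = 5  [[BA ⟂ BC ⇒ 9x-27/2y+45/2=0] ∩ [|A−(14, 11)|²=117]]
2. A_y = 5  [[BA ⟂ BC ⇒ 9x-27/2y+45/2=0] ∩ [|A−(14, 11)|²=117]]
   so A = (5, 5)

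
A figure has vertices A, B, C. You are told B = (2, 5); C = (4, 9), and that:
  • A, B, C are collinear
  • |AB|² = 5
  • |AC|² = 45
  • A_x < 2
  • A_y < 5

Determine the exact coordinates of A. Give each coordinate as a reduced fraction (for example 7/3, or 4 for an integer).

A = (1, 3)

1. A_x = 1  [[A, B, C are collinear ⇒ -4x+2y-2=0] ∩ [|A−(2, 5)|²=5]]
2. A_y = 3  [[A, B, C are collinear ⇒ -4x+2y-2=0] ∩ [|A−(2, 5)|²=5]]
   so A = (1, 3)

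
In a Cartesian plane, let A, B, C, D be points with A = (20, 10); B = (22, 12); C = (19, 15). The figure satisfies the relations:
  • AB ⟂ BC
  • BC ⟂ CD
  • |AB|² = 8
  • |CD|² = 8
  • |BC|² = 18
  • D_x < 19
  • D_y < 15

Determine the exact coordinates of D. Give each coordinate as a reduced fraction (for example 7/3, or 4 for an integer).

1. D_x = 17  [[BC ⟂ CD ⇒ -3x+3y+12=0] ∩ [|D−(19, 15)|²=8]]
2. D_y = 13  [[BC ⟂ CD ⇒ -3x+3y+12=0] ∩ [|D−(19, 15)|²=8]]
   so D = (17, 13)

D = (17, 13)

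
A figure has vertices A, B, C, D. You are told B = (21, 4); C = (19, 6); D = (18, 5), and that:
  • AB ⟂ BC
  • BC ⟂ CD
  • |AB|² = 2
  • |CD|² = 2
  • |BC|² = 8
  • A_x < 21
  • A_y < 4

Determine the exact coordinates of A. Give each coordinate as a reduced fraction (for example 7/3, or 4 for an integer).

A = (20, 3)

1. A_x = 20  [[AB ⟂ BC ⇒ 2x-2y-34=0] ∩ [|A−(21, 4)|²=2]]
2. A_y = 3  [[AB ⟂ BC ⇒ 2x-2y-34=0] ∩ [|A−(21, 4)|²=2]]
   so A = (20, 3)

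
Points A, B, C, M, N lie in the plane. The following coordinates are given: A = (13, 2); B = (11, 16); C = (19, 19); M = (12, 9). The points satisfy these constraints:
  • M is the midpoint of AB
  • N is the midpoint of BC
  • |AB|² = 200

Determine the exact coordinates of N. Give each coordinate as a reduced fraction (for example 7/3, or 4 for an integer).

1. N_x = 15  [2·N = B+C = (11, 16)+(19, 19)]
2. N_y = 35/2  [2·N = B+C = (11, 16)+(19, 19)]
   so N = (15, 35/2)

N = (15, 35/2)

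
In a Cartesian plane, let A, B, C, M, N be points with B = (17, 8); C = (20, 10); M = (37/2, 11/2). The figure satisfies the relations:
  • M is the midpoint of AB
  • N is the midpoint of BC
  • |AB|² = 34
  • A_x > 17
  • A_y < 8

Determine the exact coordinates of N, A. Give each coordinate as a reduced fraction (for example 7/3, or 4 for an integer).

N = (37/2, 9)
A = (20, 3)

1. A_x = 20  [A = 2·M−B = 2·(37/2, 11/2)−(17, 8)]
2. A_y = 3  [A = 2·M−B = 2·(37/2, 11/2)−(17, 8)]
   so A = (20, 3)
3. N_x = 37/2  [2·N = B+C = (17, 8)+(20, 10)]
4. N_y = 9  [2·N = B+C = (17, 8)+(20, 10)]
   so N = (37/2, 9)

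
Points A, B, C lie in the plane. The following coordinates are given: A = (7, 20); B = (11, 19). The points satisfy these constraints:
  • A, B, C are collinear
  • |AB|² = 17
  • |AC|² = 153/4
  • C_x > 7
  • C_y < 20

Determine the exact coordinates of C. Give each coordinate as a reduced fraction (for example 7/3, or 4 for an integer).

C = (13, 37/2)

1. C_x = 13  [[A, B, C are collinear ⇒ 1x+4y-87=0] ∩ [|C−(7, 20)|²=153/4]]
2. C_y = 37/2  [[A, B, C are collinear ⇒ 1x+4y-87=0] ∩ [|C−(7, 20)|²=153/4]]
   so C = (13, 37/2)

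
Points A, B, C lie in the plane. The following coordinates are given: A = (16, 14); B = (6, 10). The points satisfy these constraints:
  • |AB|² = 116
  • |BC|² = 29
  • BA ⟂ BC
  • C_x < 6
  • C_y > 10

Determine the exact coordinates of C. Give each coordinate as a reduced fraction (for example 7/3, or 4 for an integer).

1. C_x = 4  [[BA ⟂ BC ⇒ 10x+4y-100=0] ∩ [|C−(6, 10)|²=29]]
2. C_y = 15  [[BA ⟂ BC ⇒ 10x+4y-100=0] ∩ [|C−(6, 10)|²=29]]
   so C = (4, 15)

C = (4, 15)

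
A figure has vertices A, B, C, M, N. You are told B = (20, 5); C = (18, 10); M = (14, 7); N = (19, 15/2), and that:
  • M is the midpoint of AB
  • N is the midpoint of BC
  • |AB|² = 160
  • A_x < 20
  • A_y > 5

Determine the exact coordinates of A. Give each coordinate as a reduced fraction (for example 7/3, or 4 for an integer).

1. A_x = 8  [A = 2·M−B = 2·(14, 7)−(20, 5)]
2. A_y = 9  [A = 2·M−B = 2·(14, 7)−(20, 5)]
   so A = (8, 9)

A = (8, 9)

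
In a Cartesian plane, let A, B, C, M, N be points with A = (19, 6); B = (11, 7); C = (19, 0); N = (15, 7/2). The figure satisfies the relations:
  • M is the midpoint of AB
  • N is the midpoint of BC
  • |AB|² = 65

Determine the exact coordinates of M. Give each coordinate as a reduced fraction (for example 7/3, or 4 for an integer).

M = (15, 13/2)

1. M_x = 15  [2·M = A+B = (19, 6)+(11, 7)]
2. M_y = 13/2  [2·M = A+B = (19, 6)+(11, 7)]
   so M = (15, 13/2)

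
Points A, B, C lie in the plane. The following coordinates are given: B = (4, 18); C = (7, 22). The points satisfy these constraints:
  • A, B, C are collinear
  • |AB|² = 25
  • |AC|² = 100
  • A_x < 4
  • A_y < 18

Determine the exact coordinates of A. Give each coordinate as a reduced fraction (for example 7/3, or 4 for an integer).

1. A_x = 1  [[A, B, C are collinear ⇒ -4x+3y-38=0] ∩ [|A−(4, 18)|²=25]]
2. A_y = 14  [[A, B, C are collinear ⇒ -4x+3y-38=0] ∩ [|A−(4, 18)|²=25]]
   so A = (1, 14)

A = (1, 14)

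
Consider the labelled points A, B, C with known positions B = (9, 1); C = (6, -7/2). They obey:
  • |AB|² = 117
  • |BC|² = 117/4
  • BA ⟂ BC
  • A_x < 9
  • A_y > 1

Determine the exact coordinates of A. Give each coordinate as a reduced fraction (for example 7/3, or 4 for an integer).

1. A_x = 0  [[BA ⟂ BC ⇒ -3x-9/2y+63/2=0] ∩ [|A−(9, 1)|²=117]]
2. A_y = 7  [[BA ⟂ BC ⇒ -3x-9/2y+63/2=0] ∩ [|A−(9, 1)|²=117]]
   so A = (0, 7)

A = (0, 7)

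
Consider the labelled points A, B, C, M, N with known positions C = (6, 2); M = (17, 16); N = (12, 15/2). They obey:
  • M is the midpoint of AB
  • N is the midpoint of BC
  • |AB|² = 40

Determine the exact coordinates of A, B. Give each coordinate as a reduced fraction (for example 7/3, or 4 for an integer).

1. B_x = 18  [B = 2·N−C = 2·(12, 15/2)−(6, 2)]
2. B_y = 13  [B = 2·N−C = 2·(12, 15/2)−(6, 2)]
   so B = (18, 13)
3. A_x = 16  [A = 2·M−B = 2·(17, 16)−(18, 13)]
4. A_y = 19  [A = 2·M−B = 2·(17, 16)−(18, 13)]
   so A = (16, 19)

A = (16, 19)
B = (18, 13)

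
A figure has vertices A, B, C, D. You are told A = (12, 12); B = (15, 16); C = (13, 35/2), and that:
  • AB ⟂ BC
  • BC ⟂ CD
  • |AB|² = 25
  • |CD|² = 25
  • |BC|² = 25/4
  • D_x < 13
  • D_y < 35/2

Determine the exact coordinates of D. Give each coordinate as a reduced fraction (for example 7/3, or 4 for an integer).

D = (10, 27/2)

1. D_x = 10  [[BC ⟂ CD ⇒ -2x+3/2y-1/4=0] ∩ [|D−(13, 35/2)|²=25]]
2. D_y = 27/2  [[BC ⟂ CD ⇒ -2x+3/2y-1/4=0] ∩ [|D−(13, 35/2)|²=25]]
   so D = (10, 27/2)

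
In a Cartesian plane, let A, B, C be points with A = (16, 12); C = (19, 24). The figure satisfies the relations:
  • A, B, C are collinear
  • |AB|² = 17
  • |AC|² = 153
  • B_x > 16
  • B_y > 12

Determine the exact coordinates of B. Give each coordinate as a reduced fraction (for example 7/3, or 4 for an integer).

1. B_x = 17  [[A, B, C are collinear ⇒ 12x-3y-156=0] ∩ [|B−(16, 12)|²=17]]
2. B_y = 16  [[A, B, C are collinear ⇒ 12x-3y-156=0] ∩ [|B−(16, 12)|²=17]]
   so B = (17, 16)

B = (17, 16)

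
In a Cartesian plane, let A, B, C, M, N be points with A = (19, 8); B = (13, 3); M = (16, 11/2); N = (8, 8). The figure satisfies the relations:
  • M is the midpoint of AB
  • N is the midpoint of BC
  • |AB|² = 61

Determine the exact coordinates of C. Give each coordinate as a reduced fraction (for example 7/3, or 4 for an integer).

1. C_x = 3  [C = 2·N−B = 2·(8, 8)−(13, 3)]
2. C_y = 13  [C = 2·N−B = 2·(8, 8)−(13, 3)]
   so C = (3, 13)

C = (3, 13)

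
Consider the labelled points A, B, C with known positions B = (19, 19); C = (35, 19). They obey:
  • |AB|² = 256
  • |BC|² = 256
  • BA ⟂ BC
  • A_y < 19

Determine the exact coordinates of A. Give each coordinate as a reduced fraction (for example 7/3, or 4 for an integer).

1. A_x = 19  [[BA ⟂ BC ⇒ 16x-304=0] ∩ [|A−(19, 19)|²=256]]
2. A_y = 3  [[BA ⟂ BC ⇒ 16x-304=0] ∩ [|A−(19, 19)|²=256]]
   so A = (19, 3)

A = (19, 3)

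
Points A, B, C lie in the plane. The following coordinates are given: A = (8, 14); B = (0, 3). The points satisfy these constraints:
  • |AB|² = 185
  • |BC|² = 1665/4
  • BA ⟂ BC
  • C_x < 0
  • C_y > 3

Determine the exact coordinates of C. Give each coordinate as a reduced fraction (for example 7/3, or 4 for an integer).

C = (-33/2, 15)

1. C_x = -33/2  [[BA ⟂ BC ⇒ 8x+11y-33=0] ∩ [|C−(0, 3)|²=1665/4]]
2. C_y = 15  [[BA ⟂ BC ⇒ 8x+11y-33=0] ∩ [|C−(0, 3)|²=1665/4]]
   so C = (-33/2, 15)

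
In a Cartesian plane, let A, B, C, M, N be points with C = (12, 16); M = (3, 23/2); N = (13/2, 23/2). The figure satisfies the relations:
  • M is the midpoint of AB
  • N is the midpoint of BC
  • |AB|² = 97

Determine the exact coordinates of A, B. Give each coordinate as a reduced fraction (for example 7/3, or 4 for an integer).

1. B_x = 1  [B = 2·N−C = 2·(13/2, 23/2)−(12, 16)]
2. B_y = 7  [B = 2·N−C = 2·(13/2, 23/2)−(12, 16)]
   so B = (1, 7)
3. A_x = 5  [A = 2·M−B = 2·(3, 23/2)−(1, 7)]
4. A_y = 16  [A = 2·M−B = 2·(3, 23/2)−(1, 7)]
   so A = (5, 16)

A = (5, 16)
B = (1, 7)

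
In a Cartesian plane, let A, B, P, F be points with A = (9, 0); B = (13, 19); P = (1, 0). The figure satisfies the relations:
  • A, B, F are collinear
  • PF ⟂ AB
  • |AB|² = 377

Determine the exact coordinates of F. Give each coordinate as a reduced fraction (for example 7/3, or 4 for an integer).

F = (3265/377, -608/377)

1. F_x = 3265/377  [[A, B, F are collinear ⇒ -19x+4y+171=0] ∩ [PF ⟂ AB ⇒ 4x+19y-4=0]]
2. F_y = -608/377  [[A, B, F are collinear ⇒ -19x+4y+171=0] ∩ [PF ⟂ AB ⇒ 4x+19y-4=0]]
   so F = (3265/377, -608/377)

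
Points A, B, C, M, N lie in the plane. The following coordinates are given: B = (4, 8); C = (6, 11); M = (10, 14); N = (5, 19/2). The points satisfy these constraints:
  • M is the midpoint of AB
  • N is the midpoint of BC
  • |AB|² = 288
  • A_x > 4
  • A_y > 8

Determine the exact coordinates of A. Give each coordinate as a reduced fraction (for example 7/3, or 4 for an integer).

1. A_x = 16  [A = 2·M−B = 2·(10, 14)−(4, 8)]
2. A_y = 20  [A = 2·M−B = 2·(10, 14)−(4, 8)]
   so A = (16, 20)

A = (16, 20)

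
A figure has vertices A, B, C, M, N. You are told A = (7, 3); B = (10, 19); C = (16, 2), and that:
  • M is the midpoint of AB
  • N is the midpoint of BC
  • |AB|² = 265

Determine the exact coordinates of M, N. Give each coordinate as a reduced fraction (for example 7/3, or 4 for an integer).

1. M_x = 17/2  [2·M = A+B = (7, 3)+(10, 19)]
2. M_y = 11  [2·M = A+B = (7, 3)+(10, 19)]
   so M = (17/2, 11)
3. N_x = 13  [2·N = B+C = (10, 19)+(16, 2)]
4. N_y = 21/2  [2·N = B+C = (10, 19)+(16, 2)]
   so N = (13, 21/2)

M = (17/2, 11)
N = (13, 21/2)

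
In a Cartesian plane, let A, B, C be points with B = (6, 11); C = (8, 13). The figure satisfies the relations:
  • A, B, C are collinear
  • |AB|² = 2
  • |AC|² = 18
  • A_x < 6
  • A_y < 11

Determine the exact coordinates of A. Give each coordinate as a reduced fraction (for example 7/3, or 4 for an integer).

A = (5, 10)

1. A_x = 5  [[A, B, C are collinear ⇒ -2x+2y-10=0] ∩ [|A−(6, 11)|²=2]]
2. A_y = 10  [[A, B, C are collinear ⇒ -2x+2y-10=0] ∩ [|A−(6, 11)|²=2]]
   so A = (5, 10)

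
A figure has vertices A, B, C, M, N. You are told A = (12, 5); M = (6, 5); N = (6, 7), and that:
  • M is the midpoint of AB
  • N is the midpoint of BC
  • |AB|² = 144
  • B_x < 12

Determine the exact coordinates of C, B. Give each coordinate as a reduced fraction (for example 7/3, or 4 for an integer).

C = (12, 9)
B = (0, 5)

1. B_x = 0  [B = 2·M−A = 2·(6, 5)−(12, 5)]
2. B_y = 5  [B = 2·M−A = 2·(6, 5)−(12, 5)]
   so B = (0, 5)
3. C_x = 12  [C = 2·N−B = 2·(6, 7)−(0, 5)]
4. C_y = 9  [C = 2·N−B = 2·(6, 7)−(0, 5)]
   so C = (12, 9)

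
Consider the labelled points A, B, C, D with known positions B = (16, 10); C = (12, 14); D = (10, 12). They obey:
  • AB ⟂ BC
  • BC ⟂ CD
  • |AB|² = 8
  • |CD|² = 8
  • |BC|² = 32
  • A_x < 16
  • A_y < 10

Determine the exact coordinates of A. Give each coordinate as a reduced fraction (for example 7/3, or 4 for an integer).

A = (14, 8)

1. A_x = 14  [[AB ⟂ BC ⇒ 4x-4y-24=0] ∩ [|A−(16, 10)|²=8]]
2. A_y = 8  [[AB ⟂ BC ⇒ 4x-4y-24=0] ∩ [|A−(16, 10)|²=8]]
   so A = (14, 8)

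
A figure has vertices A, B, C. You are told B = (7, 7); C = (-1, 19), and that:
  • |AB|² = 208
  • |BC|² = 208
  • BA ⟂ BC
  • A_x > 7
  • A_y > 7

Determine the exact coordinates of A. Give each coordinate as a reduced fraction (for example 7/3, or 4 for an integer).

A = (19, 15)

1. A_x = 19  [[BA ⟂ BC ⇒ -8x+12y-28=0] ∩ [|A−(7, 7)|²=208]]
2. A_y = 15  [[BA ⟂ BC ⇒ -8x+12y-28=0] ∩ [|A−(7, 7)|²=208]]
   so A = (19, 15)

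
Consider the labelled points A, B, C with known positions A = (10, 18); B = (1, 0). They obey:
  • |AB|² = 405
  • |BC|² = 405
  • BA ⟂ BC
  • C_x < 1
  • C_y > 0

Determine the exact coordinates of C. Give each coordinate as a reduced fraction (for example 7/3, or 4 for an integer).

1. C_x = -17  [[BA ⟂ BC ⇒ 9x+18y-9=0] ∩ [|C−(1, 0)|²=405]]
2. C_y = 9  [[BA ⟂ BC ⇒ 9x+18y-9=0] ∩ [|C−(1, 0)|²=405]]
   so C = (-17, 9)

C = (-17, 9)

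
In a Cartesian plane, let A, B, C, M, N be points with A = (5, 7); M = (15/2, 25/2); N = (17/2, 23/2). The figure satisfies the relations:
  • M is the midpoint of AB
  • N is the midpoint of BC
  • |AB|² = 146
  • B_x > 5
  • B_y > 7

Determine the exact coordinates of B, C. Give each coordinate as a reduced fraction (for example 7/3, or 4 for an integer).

B = (10, 18)
C = (7, 5)

1. B_x = 10  [B = 2·M−A = 2·(15/2, 25/2)−(5, 7)]
2. B_y = 18  [B = 2·M−A = 2·(15/2, 25/2)−(5, 7)]
   so B = (10, 18)
3. C_x = 7  [C = 2·N−B = 2·(17/2, 23/2)−(10, 18)]
4. C_y = 5  [C = 2·N−B = 2·(17/2, 23/2)−(10, 18)]
   so C = (7, 5)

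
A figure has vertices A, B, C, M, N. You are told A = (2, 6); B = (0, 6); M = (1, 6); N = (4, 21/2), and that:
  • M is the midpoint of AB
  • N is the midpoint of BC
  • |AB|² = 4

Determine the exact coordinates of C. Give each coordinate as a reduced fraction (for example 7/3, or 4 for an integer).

1. C_x = 8  [C = 2·N−B = 2·(4, 21/2)−(0, 6)]
2. C_y = 15  [C = 2·N−B = 2·(4, 21/2)−(0, 6)]
   so C = (8, 15)

C = (8, 15)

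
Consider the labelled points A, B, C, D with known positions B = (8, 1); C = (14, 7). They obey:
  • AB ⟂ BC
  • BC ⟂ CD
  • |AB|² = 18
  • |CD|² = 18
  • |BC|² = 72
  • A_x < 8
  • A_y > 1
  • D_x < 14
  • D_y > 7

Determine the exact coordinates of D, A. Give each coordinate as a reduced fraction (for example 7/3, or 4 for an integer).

1. D_x = 11  [[BC ⟂ CD ⇒ 6x+6y-126=0] ∩ [|D−(14, 7)|²=18]]
2. D_y = 10  [[BC ⟂ CD ⇒ 6x+6y-126=0] ∩ [|D−(14, 7)|²=18]]
   so D = (11, 10)
3. A_x = 5  [[AB ⟂ BC ⇒ -6x-6y+54=0] ∩ [|A−(8, 1)|²=18]]
4. A_y = 4  [[AB ⟂ BC ⇒ -6x-6y+54=0] ∩ [|A−(8, 1)|²=18]]
   so A = (5, 4)

D = (11, 10)
A = (5, 4)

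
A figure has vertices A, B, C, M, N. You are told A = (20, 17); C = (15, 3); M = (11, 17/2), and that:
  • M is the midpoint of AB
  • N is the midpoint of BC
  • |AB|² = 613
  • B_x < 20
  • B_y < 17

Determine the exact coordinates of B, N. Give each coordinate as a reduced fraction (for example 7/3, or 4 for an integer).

1. B_x = 2  [B = 2·M−A = 2·(11, 17/2)−(20, 17)]
2. B_y = 0  [B = 2·M−A = 2·(11, 17/2)−(20, 17)]
   so B = (2, 0)
3. N_x = 17/2  [2·N = B+C = (2, 0)+(15, 3)]
4. N_y = 3/2  [2·N = B+C = (2, 0)+(15, 3)]
   so N = (17/2, 3/2)

B = (2, 0)
N = (17/2, 3/2)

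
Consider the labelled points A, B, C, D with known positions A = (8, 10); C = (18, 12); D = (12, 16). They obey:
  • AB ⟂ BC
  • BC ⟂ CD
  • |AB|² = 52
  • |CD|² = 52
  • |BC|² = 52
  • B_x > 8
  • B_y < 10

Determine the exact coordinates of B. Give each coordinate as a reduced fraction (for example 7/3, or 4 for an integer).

1. B_x = 14  [[BC ⟂ CD ⇒ 6x-4y-60=0] ∩ [|B−(8, 10)|²=52]]
2. B_y = 6  [[BC ⟂ CD ⇒ 6x-4y-60=0] ∩ [|B−(8, 10)|²=52]]
   so B = (14, 6)

B = (14, 6)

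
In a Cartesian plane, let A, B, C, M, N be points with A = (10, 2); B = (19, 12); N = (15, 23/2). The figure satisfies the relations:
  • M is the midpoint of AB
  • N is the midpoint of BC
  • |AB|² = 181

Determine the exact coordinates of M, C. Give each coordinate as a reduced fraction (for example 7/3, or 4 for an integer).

M = (29/2, 7)
C = (11, 11)

1. M_x = 29/2  [2·M = A+B = (10, 2)+(19, 12)]
2. M_y = 7  [2·M = A+B = (10, 2)+(19, 12)]
   so M = (29/2, 7)
3. C_x = 11  [C = 2·N−B = 2·(15, 23/2)−(19, 12)]
4. C_y = 11  [C = 2·N−B = 2·(15, 23/2)−(19, 12)]
   so C = (11, 11)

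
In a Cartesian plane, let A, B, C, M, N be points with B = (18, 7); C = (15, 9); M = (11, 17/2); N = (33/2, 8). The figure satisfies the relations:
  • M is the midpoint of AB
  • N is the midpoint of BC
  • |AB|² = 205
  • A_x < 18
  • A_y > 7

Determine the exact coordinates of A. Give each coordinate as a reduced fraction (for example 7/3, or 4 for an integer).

A = (4, 10)

1. A_x = 4  [A = 2·M−B = 2·(11, 17/2)−(18, 7)]
2. A_y = 10  [A = 2·M−B = 2·(11, 17/2)−(18, 7)]
   so A = (4, 10)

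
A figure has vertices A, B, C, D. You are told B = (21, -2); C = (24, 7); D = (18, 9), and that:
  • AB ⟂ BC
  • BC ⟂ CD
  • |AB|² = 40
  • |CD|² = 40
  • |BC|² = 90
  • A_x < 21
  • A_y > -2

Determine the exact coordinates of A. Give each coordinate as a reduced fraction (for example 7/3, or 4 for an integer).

A = (15, 0)

1. A_x = 15  [[AB ⟂ BC ⇒ -3x-9y+45=0] ∩ [|A−(21, -2)|²=40]]
2. A_y = 0  [[AB ⟂ BC ⇒ -3x-9y+45=0] ∩ [|A−(21, -2)|²=40]]
   so A = (15, 0)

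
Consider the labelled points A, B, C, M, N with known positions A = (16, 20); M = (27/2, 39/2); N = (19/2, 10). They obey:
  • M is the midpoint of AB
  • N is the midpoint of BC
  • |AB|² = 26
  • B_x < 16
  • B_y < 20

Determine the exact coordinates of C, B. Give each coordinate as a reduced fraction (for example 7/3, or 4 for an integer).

1. B_x = 11  [B = 2·M−A = 2·(27/2, 39/2)−(16, 20)]
2. B_y = 19  [B = 2·M−A = 2·(27/2, 39/2)−(16, 20)]
   so B = (11, 19)
3. C_x = 8  [C = 2·N−B = 2·(19/2, 10)−(11, 19)]
4. C_y = 1  [C = 2·N−B = 2·(19/2, 10)−(11, 19)]
   so C = (8, 1)

C = (8, 1)
B = (11, 19)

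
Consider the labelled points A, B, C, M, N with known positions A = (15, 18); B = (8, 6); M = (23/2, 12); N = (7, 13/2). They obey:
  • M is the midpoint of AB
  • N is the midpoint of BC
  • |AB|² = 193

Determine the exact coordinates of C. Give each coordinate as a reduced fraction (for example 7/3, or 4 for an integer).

1. C_x = 6  [C = 2·N−B = 2·(7, 13/2)−(8, 6)]
2. C_y = 7  [C = 2·N−B = 2·(7, 13/2)−(8, 6)]
   so C = (6, 7)

C = (6, 7)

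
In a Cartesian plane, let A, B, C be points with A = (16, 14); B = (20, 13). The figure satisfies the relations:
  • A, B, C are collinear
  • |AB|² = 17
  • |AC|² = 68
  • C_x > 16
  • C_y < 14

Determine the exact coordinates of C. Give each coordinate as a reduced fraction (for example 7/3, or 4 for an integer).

C = (24, 12)

1. C_x = 24  [[A, B, C are collinear ⇒ 1x+4y-72=0] ∩ [|C−(16, 14)|²=68]]
2. C_y = 12  [[A, B, C are collinear ⇒ 1x+4y-72=0] ∩ [|C−(16, 14)|²=68]]
   so C = (24, 12)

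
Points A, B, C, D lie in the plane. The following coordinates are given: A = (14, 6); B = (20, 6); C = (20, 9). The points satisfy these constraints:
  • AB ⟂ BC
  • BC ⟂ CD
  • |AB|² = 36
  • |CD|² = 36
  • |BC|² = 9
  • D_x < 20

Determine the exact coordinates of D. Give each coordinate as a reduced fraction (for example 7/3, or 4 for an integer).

D = (14, 9)

1. D_x = 14  [[BC ⟂ CD ⇒ 3y-27=0] ∩ [|D−(20, 9)|²=36]]
2. D_y = 9  [[BC ⟂ CD ⇒ 3y-27=0] ∩ [|D−(20, 9)|²=36]]
   so D = (14, 9)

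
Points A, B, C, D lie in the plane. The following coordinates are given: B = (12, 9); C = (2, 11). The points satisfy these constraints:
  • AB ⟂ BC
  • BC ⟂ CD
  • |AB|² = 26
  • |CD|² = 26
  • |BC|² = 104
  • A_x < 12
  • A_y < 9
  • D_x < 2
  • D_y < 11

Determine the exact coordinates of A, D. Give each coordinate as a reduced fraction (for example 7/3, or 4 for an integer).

A = (11, 4)
D = (1, 6)

1. A_x = 11  [[AB ⟂ BC ⇒ 10x-2y-102=0] ∩ [|A−(12, 9)|²=26]]
2. A_y = 4  [[AB ⟂ BC ⇒ 10x-2y-102=0] ∩ [|A−(12, 9)|²=26]]
   so A = (11, 4)
3. D_x = 1  [[BC ⟂ CD ⇒ -10x+2y-2=0] ∩ [|D−(2, 11)|²=26]]
4. D_y = 6  [[BC ⟂ CD ⇒ -10x+2y-2=0] ∩ [|D−(2, 11)|²=26]]
   so D = (1, 6)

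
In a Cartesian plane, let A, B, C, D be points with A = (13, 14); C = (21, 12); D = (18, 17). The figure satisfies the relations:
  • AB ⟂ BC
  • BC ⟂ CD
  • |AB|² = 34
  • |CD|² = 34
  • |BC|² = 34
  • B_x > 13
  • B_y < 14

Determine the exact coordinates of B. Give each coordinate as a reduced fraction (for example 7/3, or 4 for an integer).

1. B_x = 16  [[BC ⟂ CD ⇒ 3x-5y-3=0] ∩ [|B−(13, 14)|²=34]]
2. B_y = 9  [[BC ⟂ CD ⇒ 3x-5y-3=0] ∩ [|B−(13, 14)|²=34]]
   so B = (16, 9)

B = (16, 9)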